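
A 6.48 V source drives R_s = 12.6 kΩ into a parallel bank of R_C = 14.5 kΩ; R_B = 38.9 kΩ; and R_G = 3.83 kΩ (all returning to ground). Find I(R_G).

Parallel bank: R_p = 1/(1/14.5 + 1/38.9 + 1/3.83) = 2.811 kΩ.
V_A = 6.48 × 2.811/15.41 = 1.182 V.
I(R_G) = V_A / R_G = 1.182/3.83 = 0.3086 mA.

I ≈ 0.309 mA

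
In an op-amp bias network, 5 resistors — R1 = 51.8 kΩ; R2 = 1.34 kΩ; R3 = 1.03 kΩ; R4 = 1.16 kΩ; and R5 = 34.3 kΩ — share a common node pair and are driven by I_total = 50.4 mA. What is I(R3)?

ΣG = 1/51.8 + 1/1.34 + 1/1.03 + 1/1.16 + 1/34.3 = 2.628.
By the current-divider rule, I = I_total · G_k/ΣG = 50.4 × 0.3695 = 18.62 mA.

I ≈ 18.6 mA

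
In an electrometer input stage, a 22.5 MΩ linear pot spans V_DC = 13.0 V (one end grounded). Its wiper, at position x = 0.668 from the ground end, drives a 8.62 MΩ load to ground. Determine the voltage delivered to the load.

Lower segment x·R_p = 15.03 MΩ; upper segment (1−x)·R_p = 7.470 MΩ.
(x·R_p) ‖ R_L = 5.478 MΩ.
V_out = 13.0 × 5.478/(7.470 + 5.478) = 5.500 V.

V_out ≈ 5.50 V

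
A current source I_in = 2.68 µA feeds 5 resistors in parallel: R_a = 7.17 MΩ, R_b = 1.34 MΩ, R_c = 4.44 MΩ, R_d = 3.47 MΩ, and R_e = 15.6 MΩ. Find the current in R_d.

I ≈ 0.528 µA

ΣG = 1/7.17 + 1/1.34 + 1/4.44 + 1/3.47 + 1/15.6 = 1.463.
By the current-divider rule, I = I_in · G_k/ΣG = 2.68 × 0.1969 = 0.5278 µA.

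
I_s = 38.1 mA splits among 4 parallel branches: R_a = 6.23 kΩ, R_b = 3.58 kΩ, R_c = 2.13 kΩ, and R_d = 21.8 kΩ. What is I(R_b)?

Conductances: ΣG = 1/6.23 + 1/3.58 + 1/2.13 + 1/21.8 = 0.9552 (1/kΩ).
Current divider: I(R_b) = I_s · G_k/ΣG = 38.1 × (0.2793/0.9552) = 38.1 × 0.2924 = 11.14 mA.

I ≈ 11.1 mA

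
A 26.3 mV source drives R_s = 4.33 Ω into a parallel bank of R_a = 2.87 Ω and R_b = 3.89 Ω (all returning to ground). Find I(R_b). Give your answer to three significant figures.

Equivalent of the parallel group: R_p = 1.652 Ω.
Node voltage V_A = V_DC · R_p/(R_s + R_p) = 26.3 × 0.2761 = 7.262 mV.
I(R_b) = V_A / R_b = 7.262/3.89 = 1.867 mA.

I ≈ 1.87 mA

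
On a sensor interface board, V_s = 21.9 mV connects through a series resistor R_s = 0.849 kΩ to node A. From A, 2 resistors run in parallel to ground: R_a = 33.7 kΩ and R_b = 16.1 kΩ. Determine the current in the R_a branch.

Equivalent of the parallel group: R_p = 10.89 kΩ.
V_A by voltage divider: V_A = 21.9 × 10.89/(0.849 + 10.89) = 20.32 mV.
I(R_a) = V_A / R_a = 20.32/33.7 = 0.6029 µA.

I ≈ 0.603 µA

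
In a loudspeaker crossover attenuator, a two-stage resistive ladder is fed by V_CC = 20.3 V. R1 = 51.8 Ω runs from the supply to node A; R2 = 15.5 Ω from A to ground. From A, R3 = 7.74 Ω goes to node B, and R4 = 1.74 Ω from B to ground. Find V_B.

V_B ≈ 0.380 V

Node A sees R2 in parallel with the series input of stage 2, R3 + R4 = 9.480 Ω.
Effective lower resistance at A: R2 ‖ 9.480 = 5.882 Ω.
First divider: V_A = V_CC · 5.882/(51.8 + 5.882) = 2.070 V.
Then the unloaded second divider: V_B = V_A × R4/(R3+R4) = 2.070 × 0.1835 = 0.3800 V.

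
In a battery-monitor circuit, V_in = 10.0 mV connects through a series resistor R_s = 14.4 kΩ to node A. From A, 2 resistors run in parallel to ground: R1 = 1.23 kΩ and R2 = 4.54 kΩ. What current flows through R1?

I ≈ 0.512 µA

Equivalent of the parallel group: R_p = 0.9678 kΩ.
V_A by voltage divider: V_A = 10.0 × 0.9678/(14.4 + 0.9678) = 0.6298 mV.
Branch current I = V_A/R1 = 0.6298/1.23 = 0.5120 µA.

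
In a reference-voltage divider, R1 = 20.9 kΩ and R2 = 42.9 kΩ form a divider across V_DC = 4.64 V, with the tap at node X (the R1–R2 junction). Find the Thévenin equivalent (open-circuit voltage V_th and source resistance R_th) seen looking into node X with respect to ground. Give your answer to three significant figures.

Open-circuit (no load on X): V_th = V_DC · R2/(R1 + R2) = 4.64 × 42.9/(20.90 + 42.9) = 3.120 V.
With V_DC suppressed (replaced by a short), R_th = R1 ‖ R2 = (20.90 × 42.9)/(20.90 + 42.9) = 14.05 kΩ.

V_th ≈ 3.12 V, R_th ≈ 14.1 kΩ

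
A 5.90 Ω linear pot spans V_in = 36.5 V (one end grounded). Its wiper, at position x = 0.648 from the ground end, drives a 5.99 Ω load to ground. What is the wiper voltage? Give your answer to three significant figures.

V_out ≈ 19.3 V

Split the track: R_lower = x·R_p = 3.823 Ω, R_upper = (1−x)·R_p = 2.077 Ω.
R_L loads the lower segment: effective lower R = 2.334 Ω.
Loaded-divider output: V_out = 36.5 × 0.5291 = 19.31 V.
(Unloaded: V_out = x·V_in = 23.7 V.)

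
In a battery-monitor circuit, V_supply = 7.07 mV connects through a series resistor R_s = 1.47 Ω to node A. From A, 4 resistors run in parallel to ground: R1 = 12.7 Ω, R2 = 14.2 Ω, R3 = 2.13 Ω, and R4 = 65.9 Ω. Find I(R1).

I ≈ 0.288 mA

Equivalent of the parallel group: R_p = 1.578 Ω.
V_A by voltage divider: V_A = 7.07 × 1.578/(1.47 + 1.578) = 3.660 mV.
Branch current I = V_A/R1 = 3.660/12.7 = 0.2882 mA.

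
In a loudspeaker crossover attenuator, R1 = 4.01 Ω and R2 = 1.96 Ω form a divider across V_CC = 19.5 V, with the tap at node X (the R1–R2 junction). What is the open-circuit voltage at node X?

V_th is the unloaded tap voltage: V_CC · R2/(R1+R2) = 19.5 × 0.3283 = 6.402 V.

V_th ≈ 6.40 V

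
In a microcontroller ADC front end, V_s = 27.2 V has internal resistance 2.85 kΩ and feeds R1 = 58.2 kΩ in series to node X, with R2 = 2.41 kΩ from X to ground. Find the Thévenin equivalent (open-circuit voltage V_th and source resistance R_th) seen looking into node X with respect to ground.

R1' = 2.85 + 58.2 = 61.05 kΩ (source resistance + R1).
With X open, the divider is unloaded: V_th = 27.2 × 2.41/63.46 = 1.033 V.
Looking into X with the source shorted: R_th = R1'·R2/(R1'+R2) = 61.05 × 2.41/63.46 = 2.318 kΩ.

V_th ≈ 1.03 V, R_th ≈ 2.32 kΩ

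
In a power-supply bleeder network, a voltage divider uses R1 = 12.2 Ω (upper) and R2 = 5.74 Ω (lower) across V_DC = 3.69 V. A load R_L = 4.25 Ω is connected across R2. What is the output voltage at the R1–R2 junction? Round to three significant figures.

First combine the lower leg with the load: R2 ‖ R_L = 2.442 Ω.
Now apply the divider: V_out = 3.69 × 0.1668 = 0.6154 V.

V_out ≈ 0.615 V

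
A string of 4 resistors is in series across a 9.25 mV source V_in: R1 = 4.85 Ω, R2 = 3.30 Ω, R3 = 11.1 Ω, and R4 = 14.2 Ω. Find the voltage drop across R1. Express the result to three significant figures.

Total series resistance ΣR = 4.85 + 3.30 + 11.1 + 14.2 = 33.45 Ω.
By the voltage-divider rule, V = 9.25 × 4.850/33.45 = 1.341 mV.

V ≈ 1.34 mV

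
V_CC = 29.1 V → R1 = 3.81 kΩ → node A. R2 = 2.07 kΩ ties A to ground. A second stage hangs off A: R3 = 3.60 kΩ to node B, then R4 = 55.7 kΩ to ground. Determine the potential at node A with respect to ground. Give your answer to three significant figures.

V_A ≈ 10.0 V

Looking into the second stage from A: R3 + R4 = 59.30 kΩ appears in parallel with R2.
R2 ‖ (R3+R4) = 2.000 kΩ.
V_A = 29.1 × 2.000/(3.81 + 2.000) = 10.02 V.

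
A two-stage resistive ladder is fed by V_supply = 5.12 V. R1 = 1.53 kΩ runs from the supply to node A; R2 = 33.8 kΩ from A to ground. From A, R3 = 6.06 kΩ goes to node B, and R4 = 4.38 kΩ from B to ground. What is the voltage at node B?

The second stage (R3 + R4 = 10.44 kΩ) loads node A in parallel with R2.
R2 ‖ (R3+R4) = 7.976 kΩ.
V_A = 5.12 × 7.976/(1.53 + 7.976) = 4.296 V.
Then the unloaded second divider: V_B = V_A × R4/(R3+R4) = 4.296 × 0.4195 = 1.802 V.

V_B ≈ 1.80 V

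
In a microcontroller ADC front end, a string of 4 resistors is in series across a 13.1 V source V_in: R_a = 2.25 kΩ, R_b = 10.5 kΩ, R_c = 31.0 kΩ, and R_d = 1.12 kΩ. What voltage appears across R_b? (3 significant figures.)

ΣR = 2.25 + 10.5 + 31.0 + 1.12 = 44.87 kΩ.
V = V_in · R/ΣR = 13.1 × 0.2340 = 3.066 V.

V ≈ 3.07 V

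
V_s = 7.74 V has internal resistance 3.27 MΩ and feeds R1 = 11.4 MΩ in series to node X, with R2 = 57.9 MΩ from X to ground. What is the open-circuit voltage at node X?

V_th ≈ 6.18 V

R1' = 3.27 + 11.4 = 14.67 MΩ (source resistance + R1).
V_th is the unloaded tap voltage: V_s · R2/(R1'+R2) = 7.74 × 0.7979 = 6.175 V.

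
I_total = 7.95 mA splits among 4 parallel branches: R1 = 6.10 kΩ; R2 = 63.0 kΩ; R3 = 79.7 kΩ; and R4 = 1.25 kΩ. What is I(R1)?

Total conductance ΣG = 1/6.10 + 1/63.0 + 1/79.7 + 1/1.25 = 0.9924 (units of 1/kΩ).
By the current-divider rule, I = I_total · G_k/ΣG = 7.95 × 0.1652 = 1.313 mA.

I ≈ 1.31 mA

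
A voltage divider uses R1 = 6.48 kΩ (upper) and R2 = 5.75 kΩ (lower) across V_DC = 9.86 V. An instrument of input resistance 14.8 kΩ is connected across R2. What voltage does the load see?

R2 ‖ R_L = (5.75 × 14.8)/(5.75 + 14.8) = 4.141 kΩ.
Voltage divider with the loaded lower leg: V_out = 9.86 × 4.141/(6.48 + 4.141) = 9.86 × 0.3899 = 3.844 V.
(Unloaded it would be 4.64 V; the load pulls it down.)

V_out ≈ 3.84 V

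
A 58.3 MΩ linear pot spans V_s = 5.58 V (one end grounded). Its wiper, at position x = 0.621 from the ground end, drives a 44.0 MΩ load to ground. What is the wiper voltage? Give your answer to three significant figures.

V_out ≈ 2.64 V

Split the track: R_lower = x·R_p = 36.20 MΩ, R_upper = (1−x)·R_p = 22.10 MΩ.
R_L loads the lower segment: effective lower R = 19.86 MΩ.
Then V_out = V_s · 19.86/(22.10 + 19.86) = 2.641 V.
(Unloaded: V_out = x·V_s = 3.47 V.)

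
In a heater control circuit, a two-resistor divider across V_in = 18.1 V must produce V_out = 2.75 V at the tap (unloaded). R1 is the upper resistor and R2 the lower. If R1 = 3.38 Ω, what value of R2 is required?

The divider ratio is R2/(R1+R2) = 2.75/18.1 = 0.1519.
R2 = R1 · 0.1519/(1 − 0.1519) = 0.6055 Ω.

R2 ≈ 0.606 Ω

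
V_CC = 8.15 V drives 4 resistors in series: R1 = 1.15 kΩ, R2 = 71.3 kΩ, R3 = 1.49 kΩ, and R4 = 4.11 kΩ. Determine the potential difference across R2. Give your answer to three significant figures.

V ≈ 7.45 V

Total series resistance ΣR = 1.15 + 71.3 + 1.49 + 4.11 = 78.05 kΩ.
V = V_CC · R/ΣR = 8.15 × 0.9135 = 7.445 V.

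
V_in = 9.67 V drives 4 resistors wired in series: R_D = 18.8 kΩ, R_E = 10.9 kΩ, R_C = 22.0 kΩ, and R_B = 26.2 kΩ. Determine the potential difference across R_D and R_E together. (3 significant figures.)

Series total: ΣR = 18.8 + 10.9 + 22.0 + 26.2 = 77.90 kΩ.
R_{R_D..R_E} = 18.8 + 10.9 = 29.70 kΩ.
V = V_in · R/ΣR = 9.67 × 0.3813 = 3.687 V.

V ≈ 3.69 V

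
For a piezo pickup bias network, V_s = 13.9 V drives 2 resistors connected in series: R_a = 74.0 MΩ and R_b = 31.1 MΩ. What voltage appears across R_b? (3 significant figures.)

Series total: ΣR = 74.0 + 31.1 = 105.1 MΩ.
By the voltage-divider rule, V = 13.9 × 31.10/105.1 = 4.113 V.

V ≈ 4.11 V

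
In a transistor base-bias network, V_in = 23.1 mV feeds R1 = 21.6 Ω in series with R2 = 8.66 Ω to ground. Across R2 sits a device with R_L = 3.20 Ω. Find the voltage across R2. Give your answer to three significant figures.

V_out ≈ 2.25 mV

The load sits in parallel with R2, giving an effective lower resistance R2' = R2·R_L/(R2+R_L) = 2.337 Ω.
Then V_out = V_in · R2'/(R1 + R2') = 23.1 × 2.337/23.94 = 2.255 mV.
(Unloaded it would be 6.61 mV; the load pulls it down.)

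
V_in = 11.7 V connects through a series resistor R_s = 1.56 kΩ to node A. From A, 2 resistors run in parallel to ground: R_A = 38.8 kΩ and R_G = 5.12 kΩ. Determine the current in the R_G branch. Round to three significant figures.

I ≈ 1.70 mA

Parallel bank: R_p = 1/(1/38.8 + 1/5.12) = 4.523 kΩ.
V_A by voltage divider: V_A = 11.7 × 4.523/(1.56 + 4.523) = 8.700 V.
Branch current I = V_A/R_G = 8.700/5.12 = 1.699 mA.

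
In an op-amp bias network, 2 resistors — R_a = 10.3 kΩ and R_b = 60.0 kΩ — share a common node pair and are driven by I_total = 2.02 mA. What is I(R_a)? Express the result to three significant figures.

With just two branches, the current splits inversely with resistance.
So I = 2.02 × 60.0/70.30 = 1.724 mA.

I ≈ 1.72 mA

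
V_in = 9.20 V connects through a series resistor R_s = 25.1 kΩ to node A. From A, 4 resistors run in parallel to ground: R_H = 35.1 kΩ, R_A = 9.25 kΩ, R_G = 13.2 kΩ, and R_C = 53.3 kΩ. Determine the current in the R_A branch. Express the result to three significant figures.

Equivalent of the parallel group: R_p = 4.327 kΩ.
Node voltage V_A = V_in · R_p/(R_s + R_p) = 9.20 × 0.1470 = 1.353 V.
Branch current I = V_A/R_A = 1.353/9.25 = 0.1462 mA.

I ≈ 0.146 mA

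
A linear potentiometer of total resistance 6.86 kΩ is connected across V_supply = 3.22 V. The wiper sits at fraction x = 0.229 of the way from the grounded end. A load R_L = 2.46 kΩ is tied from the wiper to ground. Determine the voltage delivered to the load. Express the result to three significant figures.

Split the track: R_lower = x·R_p = 1.571 kΩ, R_upper = (1−x)·R_p = 5.289 kΩ.
Lower segment in parallel with the load: 1.571 ‖ 2.46 = 0.9587 kΩ.
Loaded-divider output: V_out = 3.22 × 0.1534 = 0.4941 V.

V_out ≈ 0.494 V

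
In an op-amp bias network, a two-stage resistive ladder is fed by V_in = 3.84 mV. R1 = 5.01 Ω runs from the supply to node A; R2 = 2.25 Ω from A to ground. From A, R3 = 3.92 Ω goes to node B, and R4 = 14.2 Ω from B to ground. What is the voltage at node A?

The second stage (R3 + R4 = 18.12 Ω) loads node A in parallel with R2.
R2 ‖ (R3+R4) = 2.001 Ω.
V_A = 3.84 × 2.001/(5.01 + 2.001) = 1.096 mV.

V_A ≈ 1.10 mV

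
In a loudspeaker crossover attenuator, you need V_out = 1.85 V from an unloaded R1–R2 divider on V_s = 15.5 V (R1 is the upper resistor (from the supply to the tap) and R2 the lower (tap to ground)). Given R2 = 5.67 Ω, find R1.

Required fraction k = V_out/V_s = 0.1194.
So R1 = R2 · (V_s/V_out − 1) = 5.67 × (15.5/1.85 − 1) = 5.67 × 7.378 = 41.84 Ω.

R1 ≈ 41.8 Ω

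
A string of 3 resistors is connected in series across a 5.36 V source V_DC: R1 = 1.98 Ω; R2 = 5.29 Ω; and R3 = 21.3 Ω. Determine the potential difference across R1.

V ≈ 0.371 V

ΣR = 1.98 + 5.29 + 21.3 = 28.57 Ω.
V = V_DC · R/ΣR = 5.36 × 0.06930 = 0.3715 V.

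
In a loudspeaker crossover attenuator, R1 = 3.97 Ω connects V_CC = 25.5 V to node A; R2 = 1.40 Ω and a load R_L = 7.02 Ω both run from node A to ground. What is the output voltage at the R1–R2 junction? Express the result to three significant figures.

First combine the lower leg with the load: R2 ‖ R_L = 1.167 Ω.
Now apply the divider: V_out = 25.5 × 0.2272 = 5.794 V.

V_out ≈ 5.79 V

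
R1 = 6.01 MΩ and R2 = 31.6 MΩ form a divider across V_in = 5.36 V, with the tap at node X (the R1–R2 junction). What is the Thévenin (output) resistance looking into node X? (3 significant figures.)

Looking into X with the source shorted: R_th = R1·R2/(R1+R2) = 6.010 × 31.6/37.61 = 5.050 MΩ.

R_th ≈ 5.05 MΩ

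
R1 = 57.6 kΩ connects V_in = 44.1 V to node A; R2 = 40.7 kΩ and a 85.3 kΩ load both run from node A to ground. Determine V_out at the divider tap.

V_out ≈ 14.3 V

R2 ‖ R_L = (40.7 × 85.3)/(40.7 + 85.3) = 27.55 kΩ.
Then V_out = V_in · R2'/(R1 + R2') = 44.1 × 27.55/85.15 = 14.27 V.
(Unloaded it would be 18.3 V; the load pulls it down.)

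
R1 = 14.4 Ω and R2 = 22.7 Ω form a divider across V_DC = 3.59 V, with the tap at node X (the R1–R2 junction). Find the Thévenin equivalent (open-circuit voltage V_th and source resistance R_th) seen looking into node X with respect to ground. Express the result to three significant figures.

V_th ≈ 2.20 V, R_th ≈ 8.81 Ω

Open-circuit (no load on X): V_th = V_DC · R2/(R1 + R2) = 3.59 × 22.7/(14.40 + 22.7) = 2.197 V.
Zeroing V_DC shorts the top of R1 to ground, so R_th = R1 ‖ R2 = 8.811 Ω.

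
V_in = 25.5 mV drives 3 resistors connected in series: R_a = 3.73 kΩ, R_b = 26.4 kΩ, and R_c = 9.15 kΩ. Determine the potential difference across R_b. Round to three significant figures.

Total series resistance ΣR = 3.73 + 26.4 + 9.15 = 39.28 kΩ.
By the voltage-divider rule, V = 25.5 × 26.40/39.28 = 17.14 mV.

V ≈ 17.1 mV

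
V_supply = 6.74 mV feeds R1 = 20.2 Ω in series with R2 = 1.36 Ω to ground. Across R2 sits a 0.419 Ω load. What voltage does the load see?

R2 ‖ R_L = (1.36 × 0.419)/(1.36 + 0.419) = 0.3203 Ω.
Voltage divider with the loaded lower leg: V_out = 6.74 × 0.3203/(20.2 + 0.3203) = 6.74 × 0.01561 = 0.1052 mV.
(Unloaded it would be 0.425 mV; the load pulls it down.)

V_out ≈ 0.105 mV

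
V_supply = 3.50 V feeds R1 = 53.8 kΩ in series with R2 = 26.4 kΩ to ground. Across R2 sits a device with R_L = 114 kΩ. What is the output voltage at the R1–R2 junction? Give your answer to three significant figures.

V_out ≈ 0.997 V

The load sits in parallel with R2, giving an effective lower resistance R2' = R2·R_L/(R2+R_L) = 21.44 kΩ.
Voltage divider with the loaded lower leg: V_out = 3.50 × 21.44/(53.8 + 21.44) = 3.50 × 0.2849 = 0.9972 V.
(Unloaded it would be 1.15 V; the load pulls it down.)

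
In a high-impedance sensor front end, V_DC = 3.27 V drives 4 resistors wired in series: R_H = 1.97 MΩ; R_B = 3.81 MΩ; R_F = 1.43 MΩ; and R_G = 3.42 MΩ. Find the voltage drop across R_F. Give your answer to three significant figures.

Total series resistance ΣR = 1.97 + 3.81 + 1.43 + 3.42 = 10.63 MΩ.
Voltage divider: V = V_DC · (1.430 / 10.63) = 3.27 × 0.1345 = 0.4399 V.

V ≈ 0.440 V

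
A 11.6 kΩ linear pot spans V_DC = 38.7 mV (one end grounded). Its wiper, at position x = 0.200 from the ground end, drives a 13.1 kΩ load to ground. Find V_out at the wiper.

Split the track: R_lower = x·R_p = 2.320 kΩ, R_upper = (1−x)·R_p = 9.280 kΩ.
R_L loads the lower segment: effective lower R = 1.971 kΩ.
V_out = 38.7 × 1.971/(9.280 + 1.971) = 6.779 mV.
(Unloaded: V_out = x·V_DC = 7.74 mV.)

V_out ≈ 6.78 mV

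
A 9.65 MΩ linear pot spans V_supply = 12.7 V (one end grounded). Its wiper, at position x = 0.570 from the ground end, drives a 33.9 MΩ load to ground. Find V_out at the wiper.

V_out ≈ 6.77 V

Split the track: R_lower = x·R_p = 5.500 MΩ, R_upper = (1−x)·R_p = 4.150 MΩ.
(x·R_p) ‖ R_L = 4.733 MΩ.
Loaded-divider output: V_out = 12.7 × 0.5328 = 6.767 V.
(Unloaded: V_out = x·V_supply = 7.24 V.)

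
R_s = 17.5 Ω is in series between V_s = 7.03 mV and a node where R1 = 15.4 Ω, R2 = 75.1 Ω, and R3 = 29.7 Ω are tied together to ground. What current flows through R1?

I ≈ 0.154 mA

Parallel bank: R_p = 1/(1/15.4 + 1/75.1 + 1/29.7) = 8.935 Ω.
V_A = 7.03 × 8.935/26.43 = 2.376 mV.
I(R1) = V_A / R1 = 2.376/15.4 = 0.1543 mA.
(Equivalently: I_total = 0.2659 mA, then current-divider fraction G_k/ΣG = 0.5802.)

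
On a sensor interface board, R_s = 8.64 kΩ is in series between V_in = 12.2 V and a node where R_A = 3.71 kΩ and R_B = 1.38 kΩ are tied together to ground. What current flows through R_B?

I ≈ 0.922 mA

Combine the parallel branches: R_p = (1/3.71 + 1/1.38)⁻¹ = 1.006 kΩ.
Node voltage V_A = V_in · R_p/(R_s + R_p) = 12.2 × 0.1043 = 1.272 V.
Branch current I = V_A/R_B = 1.272/1.38 = 0.9219 mA.
(Check via current divider: I_total = 1.265 mA; share G_k/ΣG = 0.7289 → same result.)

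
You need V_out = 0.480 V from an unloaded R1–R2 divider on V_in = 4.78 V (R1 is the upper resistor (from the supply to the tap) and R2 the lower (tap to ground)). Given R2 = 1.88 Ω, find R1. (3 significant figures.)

Required fraction k = V_out/V_in = 0.1004.
So R1 = R2 · (V_in/V_out − 1) = 1.88 × (4.78/0.480 − 1) = 1.88 × 8.958 = 16.84 Ω.

R1 ≈ 16.8 Ω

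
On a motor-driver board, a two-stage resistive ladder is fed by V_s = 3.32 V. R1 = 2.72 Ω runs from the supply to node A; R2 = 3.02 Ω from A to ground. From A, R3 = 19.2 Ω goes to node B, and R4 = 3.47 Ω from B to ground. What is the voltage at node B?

V_B ≈ 0.251 V

Looking into the second stage from A: R3 + R4 = 22.67 Ω appears in parallel with R2.
R2 ‖ (R3+R4) = 2.665 Ω.
V_A = 3.32 × 2.665/(2.72 + 2.665) = 1.643 V.
V_B = V_A × 0.1531 = 0.2515 V.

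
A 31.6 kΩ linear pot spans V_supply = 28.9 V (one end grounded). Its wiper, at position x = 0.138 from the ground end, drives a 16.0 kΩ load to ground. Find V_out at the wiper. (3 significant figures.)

Split the track: R_lower = x·R_p = 4.361 kΩ, R_upper = (1−x)·R_p = 27.24 kΩ.
(x·R_p) ‖ R_L = 3.427 kΩ.
Then V_out = V_supply · 3.427/(27.24 + 3.427) = 3.229 V.

V_out ≈ 3.23 V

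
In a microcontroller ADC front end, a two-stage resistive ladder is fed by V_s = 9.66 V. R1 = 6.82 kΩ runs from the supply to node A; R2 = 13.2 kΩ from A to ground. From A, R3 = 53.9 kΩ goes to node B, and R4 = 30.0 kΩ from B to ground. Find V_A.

V_A ≈ 6.05 V

Looking into the second stage from A: R3 + R4 = 83.90 kΩ appears in parallel with R2.
R2 ‖ (R3+R4) = 11.41 kΩ.
First divider: V_A = V_s · 11.41/(6.82 + 11.41) = 6.045 V.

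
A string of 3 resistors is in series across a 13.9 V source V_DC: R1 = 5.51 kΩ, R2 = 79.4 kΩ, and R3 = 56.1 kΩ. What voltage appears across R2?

Total series resistance ΣR = 5.51 + 79.4 + 56.1 = 141.0 kΩ.
Voltage divider: V = V_DC · (79.40 / 141.0) = 13.9 × 0.5631 = 7.827 V.

V ≈ 7.83 V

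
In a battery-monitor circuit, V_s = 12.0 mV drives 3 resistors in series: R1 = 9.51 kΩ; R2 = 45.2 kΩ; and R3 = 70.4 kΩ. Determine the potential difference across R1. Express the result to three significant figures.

V ≈ 0.912 mV

Series total: ΣR = 9.51 + 45.2 + 70.4 = 125.1 kΩ.
By the voltage-divider rule, V = 12.0 × 9.510/125.1 = 0.9122 mV.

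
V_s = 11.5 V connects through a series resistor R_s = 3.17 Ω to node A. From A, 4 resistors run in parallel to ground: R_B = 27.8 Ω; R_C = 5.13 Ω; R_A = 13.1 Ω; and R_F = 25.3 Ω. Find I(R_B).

I ≈ 0.197 A

Combine the parallel branches: R_p = (1/27.8 + 1/5.13 + 1/13.1 + 1/25.3)⁻¹ = 2.884 Ω.
V_A = 11.5 × 2.884/6.054 = 5.478 V.
I(R_B) = V_A / R_B = 5.478/27.8 = 0.1971 A.
(Equivalently: I_total = 1.900 A, then current-divider fraction G_k/ΣG = 0.1037.)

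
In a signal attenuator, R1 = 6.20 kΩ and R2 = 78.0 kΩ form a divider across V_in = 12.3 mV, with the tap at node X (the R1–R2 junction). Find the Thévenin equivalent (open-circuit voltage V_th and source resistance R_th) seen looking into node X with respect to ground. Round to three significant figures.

V_th is the unloaded tap voltage: V_in · R2/(R1+R2) = 12.3 × 0.9264 = 11.39 mV.
With V_in suppressed (replaced by a short), R_th = R1 ‖ R2 = (6.200 × 78.0)/(6.200 + 78.0) = 5.743 kΩ.

V_th ≈ 11.4 mV, R_th ≈ 5.74 kΩ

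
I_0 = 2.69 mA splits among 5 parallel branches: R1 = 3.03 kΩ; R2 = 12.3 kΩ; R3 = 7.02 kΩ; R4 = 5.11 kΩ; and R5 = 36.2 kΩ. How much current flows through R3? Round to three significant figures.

I ≈ 0.493 mA

ΣG = 1/3.03 + 1/12.3 + 1/7.02 + 1/5.11 + 1/36.2 = 0.7771.
Current divider: I(R3) = I_0 · G_k/ΣG = 2.69 × (0.1425/0.7771) = 2.69 × 0.1833 = 0.4931 mA.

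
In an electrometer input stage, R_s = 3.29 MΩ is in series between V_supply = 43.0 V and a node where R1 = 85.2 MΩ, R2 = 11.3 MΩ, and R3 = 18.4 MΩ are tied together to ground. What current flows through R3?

Combine the parallel branches: R_p = (1/85.2 + 1/11.3 + 1/18.4)⁻¹ = 6.469 MΩ.
Node voltage V_A = V_supply · R_p/(R_s + R_p) = 43.0 × 0.6629 = 28.50 V.
I(R3) = V_A / R3 = 28.50/18.4 = 1.549 µA.
(Check via current divider: I_total = 4.406 µA; share G_k/ΣG = 0.3516 → same result.)

I ≈ 1.55 µA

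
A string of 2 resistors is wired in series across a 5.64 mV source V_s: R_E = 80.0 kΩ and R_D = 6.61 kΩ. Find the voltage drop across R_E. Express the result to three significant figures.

Series total: ΣR = 80.0 + 6.61 = 86.61 kΩ.
V = V_s · R/ΣR = 5.64 × 0.9237 = 5.210 mV.

V ≈ 5.21 mV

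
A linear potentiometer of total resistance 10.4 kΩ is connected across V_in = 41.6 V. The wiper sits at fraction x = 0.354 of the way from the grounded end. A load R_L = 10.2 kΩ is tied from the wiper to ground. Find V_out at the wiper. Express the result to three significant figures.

V_out ≈ 11.9 V

Split the track: R_lower = x·R_p = 3.682 kΩ, R_upper = (1−x)·R_p = 6.718 kΩ.
Lower segment in parallel with the load: 3.682 ‖ 10.2 = 2.705 kΩ.
Then V_out = V_in · 2.705/(6.718 + 2.705) = 11.94 V.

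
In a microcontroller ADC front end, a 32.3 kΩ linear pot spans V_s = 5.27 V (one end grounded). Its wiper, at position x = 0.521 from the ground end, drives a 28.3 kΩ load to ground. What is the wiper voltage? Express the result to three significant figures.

V_out ≈ 2.14 V

Split the track: R_lower = x·R_p = 16.83 kΩ, R_upper = (1−x)·R_p = 15.47 kΩ.
R_L loads the lower segment: effective lower R = 10.55 kΩ.
Loaded-divider output: V_out = 5.27 × 0.4055 = 2.137 V.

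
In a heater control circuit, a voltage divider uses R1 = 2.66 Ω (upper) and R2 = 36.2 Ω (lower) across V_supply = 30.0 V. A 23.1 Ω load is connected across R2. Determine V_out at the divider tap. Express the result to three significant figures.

First combine the lower leg with the load: R2 ‖ R_L = 14.10 Ω.
Then V_out = V_supply · R2'/(R1 + R2') = 30.0 × 14.10/16.76 = 25.24 V.
(Unloaded it would be 27.9 V; the load pulls it down.)

V_out ≈ 25.2 V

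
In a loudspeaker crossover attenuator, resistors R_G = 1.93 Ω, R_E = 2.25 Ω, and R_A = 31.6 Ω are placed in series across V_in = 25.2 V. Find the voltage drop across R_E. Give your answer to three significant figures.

ΣR = 1.93 + 2.25 + 31.6 = 35.78 Ω.
By the voltage-divider rule, V = 25.2 × 2.250/35.78 = 1.585 V.

V ≈ 1.58 V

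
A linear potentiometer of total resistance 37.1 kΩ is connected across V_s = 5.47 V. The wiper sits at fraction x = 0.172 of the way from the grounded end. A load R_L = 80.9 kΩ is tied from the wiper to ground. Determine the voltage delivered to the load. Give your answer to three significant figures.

Lower segment x·R_p = 6.381 kΩ; upper segment (1−x)·R_p = 30.72 kΩ.
R_L loads the lower segment: effective lower R = 5.915 kΩ.
Then V_out = V_s · 5.915/(30.72 + 5.915) = 0.8832 V.

V_out ≈ 0.883 V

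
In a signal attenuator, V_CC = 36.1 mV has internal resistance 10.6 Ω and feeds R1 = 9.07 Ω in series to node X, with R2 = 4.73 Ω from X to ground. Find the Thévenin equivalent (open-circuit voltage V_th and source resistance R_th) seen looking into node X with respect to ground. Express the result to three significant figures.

V_th ≈ 7.00 mV, R_th ≈ 3.81 Ω

R1' = 10.6 + 9.07 = 19.67 Ω (source resistance + R1).
With X open, the divider is unloaded: V_th = 36.1 × 4.73/24.40 = 6.998 mV.
Looking into X with the source shorted: R_th = R1'·R2/(R1'+R2) = 19.67 × 4.73/24.40 = 3.813 Ω.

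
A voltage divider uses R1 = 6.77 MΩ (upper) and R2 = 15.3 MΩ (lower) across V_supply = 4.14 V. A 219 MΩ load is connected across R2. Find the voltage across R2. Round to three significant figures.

V_out ≈ 2.81 V

First combine the lower leg with the load: R2 ‖ R_L = 14.30 MΩ.
Then V_out = V_supply · R2'/(R1 + R2') = 4.14 × 14.30/21.07 = 2.810 V.
(Unloaded it would be 2.87 V; the load pulls it down.)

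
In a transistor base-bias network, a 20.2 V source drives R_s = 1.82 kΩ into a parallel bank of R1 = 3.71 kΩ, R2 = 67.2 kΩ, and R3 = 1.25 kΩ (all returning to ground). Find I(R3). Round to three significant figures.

Combine the parallel branches: R_p = (1/3.71 + 1/67.2 + 1/1.25)⁻¹ = 0.9221 kΩ.
V_A by voltage divider: V_A = 20.2 × 0.9221/(1.82 + 0.9221) = 6.793 V.
Branch current I = V_A/R3 = 6.793/1.25 = 5.434 mA.
(Equivalently: I_total = 7.366 mA, then current-divider fraction G_k/ΣG = 0.7377.)

I ≈ 5.43 mA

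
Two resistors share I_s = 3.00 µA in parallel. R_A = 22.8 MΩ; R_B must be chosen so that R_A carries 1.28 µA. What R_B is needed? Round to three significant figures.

R_B ≈ 17.0 MΩ

The fraction through R_A equals R_B/(R_A+R_B).
With f = 0.4267, R_B = R_A · f/(1−f) = 22.8 × 0.7442 = 16.97 MΩ.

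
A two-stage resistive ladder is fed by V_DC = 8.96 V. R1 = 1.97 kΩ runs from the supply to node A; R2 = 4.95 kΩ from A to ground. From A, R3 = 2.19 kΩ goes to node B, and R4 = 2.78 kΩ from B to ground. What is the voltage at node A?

V_A ≈ 4.99 V

The second stage (R3 + R4 = 4.970 kΩ) loads node A in parallel with R2.
R2 ‖ (R3+R4) = 2.480 kΩ.
So V_A = 8.96 × 0.5573 = 4.993 V.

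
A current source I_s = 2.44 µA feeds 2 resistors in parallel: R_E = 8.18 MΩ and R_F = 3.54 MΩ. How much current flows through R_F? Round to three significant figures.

I ≈ 1.70 µA

For two parallel branches, I_k = I_s · (other R)/(sum of R).
I(R_F) = 2.44 × 8.18/(8.18 + 3.54) = 2.44 × 0.6980 = 1.703 µA.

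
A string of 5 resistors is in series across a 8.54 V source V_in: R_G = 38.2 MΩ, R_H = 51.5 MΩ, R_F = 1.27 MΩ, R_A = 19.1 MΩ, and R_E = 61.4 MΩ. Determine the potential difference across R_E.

V ≈ 3.06 V

Total series resistance ΣR = 38.2 + 51.5 + 1.27 + 19.1 + 61.4 = 171.5 MΩ.
By the voltage-divider rule, V = 8.54 × 61.40/171.5 = 3.058 V.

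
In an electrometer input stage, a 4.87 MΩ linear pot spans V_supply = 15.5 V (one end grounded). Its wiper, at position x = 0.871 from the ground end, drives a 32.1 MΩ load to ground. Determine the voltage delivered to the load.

V_out ≈ 13.3 V

Split the track: R_lower = x·R_p = 4.242 MΩ, R_upper = (1−x)·R_p = 0.6282 MΩ.
(x·R_p) ‖ R_L = 3.747 MΩ.
Loaded-divider output: V_out = 15.5 × 0.8564 = 13.27 V.
(Unloaded: V_out = x·V_supply = 13.5 V.)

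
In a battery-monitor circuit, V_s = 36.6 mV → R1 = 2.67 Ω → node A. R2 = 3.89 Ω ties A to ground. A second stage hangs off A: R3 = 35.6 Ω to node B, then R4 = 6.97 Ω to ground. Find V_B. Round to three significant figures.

V_B ≈ 3.43 mV

The second stage (R3 + R4 = 42.57 Ω) loads node A in parallel with R2.
R2 ‖ (R3+R4) = 3.564 Ω.
So V_A = 36.6 × 0.5717 = 20.93 mV.
Stage 2 is unloaded, so V_B = V_A · R4/(R3+R4) = 20.93 × 6.97/42.57 = 3.426 mV.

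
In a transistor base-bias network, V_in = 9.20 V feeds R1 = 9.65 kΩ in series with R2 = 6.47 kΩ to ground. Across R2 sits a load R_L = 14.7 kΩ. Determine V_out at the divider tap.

R2 ‖ R_L = (6.47 × 14.7)/(6.47 + 14.7) = 4.493 kΩ.
Then V_out = V_in · R2'/(R1 + R2') = 9.20 × 4.493/14.14 = 2.923 V.
(Unloaded it would be 3.69 V; the load pulls it down.)

V_out ≈ 2.92 V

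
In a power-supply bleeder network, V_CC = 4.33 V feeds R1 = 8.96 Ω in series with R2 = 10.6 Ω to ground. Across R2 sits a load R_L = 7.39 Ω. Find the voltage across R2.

V_out ≈ 1.42 V

The load sits in parallel with R2, giving an effective lower resistance R2' = R2·R_L/(R2+R_L) = 4.354 Ω.
Now apply the divider: V_out = 4.33 × 0.3270 = 1.416 V.
(Unloaded it would be 2.35 V; the load pulls it down.)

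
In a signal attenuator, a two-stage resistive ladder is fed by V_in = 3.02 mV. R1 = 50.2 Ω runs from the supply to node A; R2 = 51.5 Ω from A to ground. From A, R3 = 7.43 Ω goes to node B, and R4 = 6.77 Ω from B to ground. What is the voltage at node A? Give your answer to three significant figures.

Looking into the second stage from A: R3 + R4 = 14.20 Ω appears in parallel with R2.
R2 ‖ (R3+R4) = 11.13 Ω.
V_A = 3.02 × 11.13/(50.2 + 11.13) = 0.5481 mV.

V_A ≈ 0.548 mV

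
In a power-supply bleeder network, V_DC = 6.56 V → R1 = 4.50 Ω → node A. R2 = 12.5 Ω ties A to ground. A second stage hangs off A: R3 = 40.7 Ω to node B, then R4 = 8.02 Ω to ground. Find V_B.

The second stage (R3 + R4 = 48.72 Ω) loads node A in parallel with R2.
Effective lower resistance at A: R2 ‖ 48.72 = 9.948 Ω.
V_A = 6.56 × 9.948/(4.50 + 9.948) = 4.517 V.
Then the unloaded second divider: V_B = V_A × R4/(R3+R4) = 4.517 × 0.1646 = 0.7435 V.

V_B ≈ 0.744 V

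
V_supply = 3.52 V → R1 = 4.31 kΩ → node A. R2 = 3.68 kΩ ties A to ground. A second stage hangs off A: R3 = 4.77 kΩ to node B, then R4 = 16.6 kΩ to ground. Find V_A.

The second stage (R3 + R4 = 21.37 kΩ) loads node A in parallel with R2.
R2 ‖ (R3+R4) = 3.139 kΩ.
V_A = 3.52 × 3.139/(4.31 + 3.139) = 1.483 V.

V_A ≈ 1.48 V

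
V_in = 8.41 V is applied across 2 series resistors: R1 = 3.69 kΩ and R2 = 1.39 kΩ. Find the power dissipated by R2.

P ≈ 3.81 mW

ΣR = 5.080 kΩ → I = 8.41/5.080 = 1.656 mA.
P(R2) = I²·R2 = (1.656)² × 1.39 = 3.810 mW.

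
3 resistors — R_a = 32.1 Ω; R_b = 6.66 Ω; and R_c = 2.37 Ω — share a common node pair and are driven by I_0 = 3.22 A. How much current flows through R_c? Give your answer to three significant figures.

I ≈ 2.25 A

Total conductance ΣG = 1/32.1 + 1/6.66 + 1/2.37 = 0.6032 (units of 1/Ω).
By the current-divider rule, I = I_0 · G_k/ΣG = 3.22 × 0.6995 = 2.252 A.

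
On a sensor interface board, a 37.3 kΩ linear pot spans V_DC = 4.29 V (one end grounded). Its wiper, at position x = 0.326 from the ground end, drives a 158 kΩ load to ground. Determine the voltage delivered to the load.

Split the track: R_lower = x·R_p = 12.16 kΩ, R_upper = (1−x)·R_p = 25.14 kΩ.
R_L loads the lower segment: effective lower R = 11.29 kΩ.
Then V_out = V_DC · 11.29/(25.14 + 11.29) = 1.330 V.
(Unloaded: V_out = x·V_DC = 1.40 V.)

V_out ≈ 1.33 V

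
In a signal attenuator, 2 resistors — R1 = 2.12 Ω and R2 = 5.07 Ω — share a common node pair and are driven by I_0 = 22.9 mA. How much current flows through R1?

I ≈ 16.1 mA

With just two branches, the current splits inversely with resistance.
I(R1) = 22.9 × 5.07/(2.12 + 5.07) = 22.9 × 0.7051 = 16.15 mA.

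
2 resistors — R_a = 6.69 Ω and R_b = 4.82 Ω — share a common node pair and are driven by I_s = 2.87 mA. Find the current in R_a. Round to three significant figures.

I ≈ 1.20 mA

Two-branch current divider: I_k = I_s · R_other/(R_1 + R_2).
I(R_a) = 2.87 × 4.82/(6.69 + 4.82) = 2.87 × 0.4188 = 1.202 mA.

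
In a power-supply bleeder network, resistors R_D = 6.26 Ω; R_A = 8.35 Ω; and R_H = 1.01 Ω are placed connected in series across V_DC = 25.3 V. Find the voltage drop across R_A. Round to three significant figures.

V ≈ 13.5 V

Series total: ΣR = 6.26 + 8.35 + 1.01 = 15.62 Ω.
By the voltage-divider rule, V = 25.3 × 8.350/15.62 = 13.52 V.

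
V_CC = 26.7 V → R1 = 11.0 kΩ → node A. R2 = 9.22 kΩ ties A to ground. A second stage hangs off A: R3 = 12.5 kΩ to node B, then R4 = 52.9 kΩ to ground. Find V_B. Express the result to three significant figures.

V_B ≈ 9.15 V

Looking into the second stage from A: R3 + R4 = 65.40 kΩ appears in parallel with R2.
R2 ‖ (R3+R4) = 8.081 kΩ.
V_A = 26.7 × 8.081/(11.0 + 8.081) = 11.31 V.
V_B = V_A × 0.8089 = 9.146 V.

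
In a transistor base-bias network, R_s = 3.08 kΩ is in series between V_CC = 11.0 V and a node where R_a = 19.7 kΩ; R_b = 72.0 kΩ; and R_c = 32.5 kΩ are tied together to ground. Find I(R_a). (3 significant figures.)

Combine the parallel branches: R_p = (1/19.7 + 1/72.0 + 1/32.5)⁻¹ = 10.48 kΩ.
Node voltage V_A = V_CC · R_p/(R_s + R_p) = 11.0 × 0.7729 = 8.501 V.
Branch current I = V_A/R_a = 8.501/19.7 = 0.4315 mA.
(Equivalently: I_total = 0.8112 mA, then current-divider fraction G_k/ΣG = 0.5320.)

I ≈ 0.432 mA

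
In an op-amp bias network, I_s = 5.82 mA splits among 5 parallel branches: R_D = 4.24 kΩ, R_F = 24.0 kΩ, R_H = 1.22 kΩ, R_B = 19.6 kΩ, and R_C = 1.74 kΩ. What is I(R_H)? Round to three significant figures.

ΣG = 1/4.24 + 1/24.0 + 1/1.22 + 1/19.6 + 1/1.74 = 1.723.
R_H takes the fraction G_k/ΣG = 0.8197/1.723 = 0.4757, so I = 5.82 × 0.4757 = 2.769 mA.

I ≈ 2.77 mA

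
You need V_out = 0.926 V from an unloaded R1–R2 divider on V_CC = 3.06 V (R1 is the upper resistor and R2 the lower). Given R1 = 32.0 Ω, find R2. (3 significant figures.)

R2 ≈ 13.9 Ω

V_out/V_CC = R2/(R1+R2) = 0.3026.
Rearranging, R2 = R1·k/(1−k) = 32.0 × 0.4339 = 13.89 Ω.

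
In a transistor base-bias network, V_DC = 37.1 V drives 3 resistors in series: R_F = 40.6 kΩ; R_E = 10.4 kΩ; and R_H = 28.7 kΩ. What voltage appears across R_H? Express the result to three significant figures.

ΣR = 40.6 + 10.4 + 28.7 = 79.70 kΩ.
V = V_DC · R/ΣR = 37.1 × 0.3601 = 13.36 V.

V ≈ 13.4 V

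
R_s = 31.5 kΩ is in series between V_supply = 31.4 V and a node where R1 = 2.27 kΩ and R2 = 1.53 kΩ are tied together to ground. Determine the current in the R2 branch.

I ≈ 0.579 mA

Combine the parallel branches: R_p = (1/2.27 + 1/1.53)⁻¹ = 0.9140 kΩ.
Node voltage V_A = V_supply · R_p/(R_s + R_p) = 31.4 × 0.02820 = 0.8854 V.
Branch current I = V_A/R2 = 0.8854/1.53 = 0.5787 mA.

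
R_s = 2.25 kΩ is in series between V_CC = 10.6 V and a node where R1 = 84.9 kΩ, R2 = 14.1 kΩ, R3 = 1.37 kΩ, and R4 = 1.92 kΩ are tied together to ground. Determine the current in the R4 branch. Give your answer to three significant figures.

I ≈ 1.38 mA

Combine the parallel branches: R_p = (1/84.9 + 1/14.1 + 1/1.37 + 1/1.92)⁻¹ = 0.7499 kΩ.
Node voltage V_A = V_CC · R_p/(R_s + R_p) = 10.6 × 0.2500 = 2.650 V.
I(R4) = V_A / R4 = 2.650/1.92 = 1.380 mA.
(Check via current divider: I_total = 3.533 mA; share G_k/ΣG = 0.3906 → same result.)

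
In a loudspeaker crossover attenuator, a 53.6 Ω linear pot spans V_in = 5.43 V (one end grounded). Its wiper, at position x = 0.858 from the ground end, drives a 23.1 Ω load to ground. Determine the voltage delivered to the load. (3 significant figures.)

Split the track: R_lower = x·R_p = 45.99 Ω, R_upper = (1−x)·R_p = 7.611 Ω.
(x·R_p) ‖ R_L = 15.38 Ω.
Loaded-divider output: V_out = 5.43 × 0.6689 = 3.632 V.

V_out ≈ 3.63 V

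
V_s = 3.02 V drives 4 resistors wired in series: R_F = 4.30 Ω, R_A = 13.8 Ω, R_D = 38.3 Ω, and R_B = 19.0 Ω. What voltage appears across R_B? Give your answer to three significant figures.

V ≈ 0.761 V

Series total: ΣR = 4.30 + 13.8 + 38.3 + 19.0 = 75.40 Ω.
V = V_s · R/ΣR = 3.02 × 0.2520 = 0.7610 V.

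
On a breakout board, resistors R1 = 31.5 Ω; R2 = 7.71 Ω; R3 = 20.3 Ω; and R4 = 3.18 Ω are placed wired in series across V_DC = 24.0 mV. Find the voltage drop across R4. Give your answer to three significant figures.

V ≈ 1.22 mV

ΣR = 31.5 + 7.71 + 20.3 + 3.18 = 62.69 Ω.
V = V_DC · R/ΣR = 24.0 × 0.05073 = 1.217 mV.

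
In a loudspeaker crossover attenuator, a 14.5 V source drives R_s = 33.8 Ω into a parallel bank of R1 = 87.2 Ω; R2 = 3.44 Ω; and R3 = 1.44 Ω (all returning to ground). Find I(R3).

I ≈ 0.290 A

Equivalent of the parallel group: R_p = 1.003 Ω.
Node voltage V_A = V_s · R_p/(R_s + R_p) = 14.5 × 0.02883 = 0.4180 V.
I(R3) = V_A / R3 = 0.4180/1.44 = 0.2903 A.
(Equivalently: I_total = 0.4166 A, then current-divider fraction G_k/ΣG = 0.6968.)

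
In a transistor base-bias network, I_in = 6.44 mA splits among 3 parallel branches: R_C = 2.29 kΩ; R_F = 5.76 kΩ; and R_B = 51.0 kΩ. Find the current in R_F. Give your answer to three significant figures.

ΣG = 1/2.29 + 1/5.76 + 1/51.0 = 0.6299.
R_F takes the fraction G_k/ΣG = 0.1736/0.6299 = 0.2756, so I = 6.44 × 0.2756 = 1.775 mA.

I ≈ 1.77 mA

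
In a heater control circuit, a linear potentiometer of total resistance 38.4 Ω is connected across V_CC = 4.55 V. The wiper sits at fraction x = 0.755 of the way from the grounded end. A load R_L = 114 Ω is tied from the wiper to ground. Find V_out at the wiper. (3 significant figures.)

V_out ≈ 3.23 V

Split the track: R_lower = x·R_p = 28.99 Ω, R_upper = (1−x)·R_p = 9.408 Ω.
Lower segment in parallel with the load: 28.99 ‖ 114 = 23.11 Ω.
Loaded-divider output: V_out = 4.55 × 0.7107 = 3.234 V.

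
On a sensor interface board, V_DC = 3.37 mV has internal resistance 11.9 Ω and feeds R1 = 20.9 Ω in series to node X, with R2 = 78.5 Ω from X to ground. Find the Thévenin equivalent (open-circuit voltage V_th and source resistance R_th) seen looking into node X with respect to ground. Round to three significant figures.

R1' = 11.9 + 20.9 = 32.80 Ω (source resistance + R1).
With X open, the divider is unloaded: V_th = 3.37 × 78.5/111.3 = 2.377 mV.
With V_DC suppressed (replaced by a short), R_th = R1' ‖ R2 = (32.80 × 78.5)/(32.80 + 78.5) = 23.13 Ω.

V_th ≈ 2.38 mV, R_th ≈ 23.1 Ω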